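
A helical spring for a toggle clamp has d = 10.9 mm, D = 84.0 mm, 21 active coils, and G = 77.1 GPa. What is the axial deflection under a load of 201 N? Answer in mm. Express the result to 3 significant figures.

18.4 mm

k = Gd⁴/(8D³N_a) = (77.1×10³)(10.9⁴)/(8·84.0³·21) = 10.93 N/mm
δ = F/k = 201 / 10.93 = 18.39 mm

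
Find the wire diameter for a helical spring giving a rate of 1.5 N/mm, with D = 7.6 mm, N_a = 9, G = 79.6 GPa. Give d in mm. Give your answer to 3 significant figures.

d = (8D³N_a·k / G)^(1/4) = (8·7.6³·9·1.5 / (79.6×10³))^0.25
  = (0.5956)^0.25 = 0.8785 mm

0.878 mm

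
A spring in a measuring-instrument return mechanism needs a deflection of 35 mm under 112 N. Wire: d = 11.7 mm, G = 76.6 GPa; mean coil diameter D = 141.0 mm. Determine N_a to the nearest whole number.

20

Required rate k = F/δ = 112/35 = 3.2 N/mm
N_a = Gd⁴/(8D³k) = (76.6×10³ × 11.7⁴)/(8 × 141.0³ × 3.2)
    = 1.4354e+09 / 7.17625e+07 = 20 → 20 coils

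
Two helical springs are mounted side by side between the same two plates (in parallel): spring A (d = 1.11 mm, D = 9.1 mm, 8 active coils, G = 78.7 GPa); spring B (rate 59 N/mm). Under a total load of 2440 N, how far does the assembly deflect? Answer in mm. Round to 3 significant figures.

39.7 mm

k_A = Gd⁴/(8D³N_a) = (78.7×10³)(1.11⁴)/(8·9.1³·8) = 2.4772 N/mm
Parallel: k_eq = 2.4772 + 59 = 61.477 N/mm
δ = F/k_eq = 2440/61.477 = 39.69 mm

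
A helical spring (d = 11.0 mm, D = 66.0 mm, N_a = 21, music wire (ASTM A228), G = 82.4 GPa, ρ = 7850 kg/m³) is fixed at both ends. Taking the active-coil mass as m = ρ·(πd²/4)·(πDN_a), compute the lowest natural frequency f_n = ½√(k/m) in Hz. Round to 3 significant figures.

k = Gd⁴/(8D³N_a) = (82.4×10³)(11.0⁴)/(8·66.0³·21) = 24.978 N/mm = 24978 N/m
Wire length L = πDN_a = π·66.0·21 = 4354.2 mm
m = ρ·(πd²/4)·L = 7850 × 95.033×10⁻⁶ m² × 4.3542 m = 3.2483 kg
f_n = ½√(k/m) = 0.5·√(24978/3.2483) = 0.5·√(7689.5) = 43.845 Hz

43.8 Hz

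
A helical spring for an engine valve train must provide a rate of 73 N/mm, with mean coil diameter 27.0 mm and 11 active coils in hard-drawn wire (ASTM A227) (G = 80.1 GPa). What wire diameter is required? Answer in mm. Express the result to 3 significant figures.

6.30 mm

d = (8D³N_a·k / G)^(1/4) = (8·27.0³·11·73 / (80.1×10³))^0.25
  = (1578.6)^0.25 = 6.3033 mm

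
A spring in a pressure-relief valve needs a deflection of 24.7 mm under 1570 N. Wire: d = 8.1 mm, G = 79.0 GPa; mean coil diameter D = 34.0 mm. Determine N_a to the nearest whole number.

Required rate k = F/δ = 1570/24.7 = 63.563 N/mm
N_a = Gd⁴/(8D³k) = (79.0×10³ × 8.1⁴)/(8 × 34.0³ × 63.563)
    = 3.40069e+08 / 1.99862e+07 = 17.02 → 17 coils

17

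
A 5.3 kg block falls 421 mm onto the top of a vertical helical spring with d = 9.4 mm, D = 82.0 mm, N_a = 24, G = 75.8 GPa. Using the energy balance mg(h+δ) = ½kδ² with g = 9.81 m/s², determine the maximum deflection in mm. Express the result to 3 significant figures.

98.3 mm

k = Gd⁴/(8D³N_a) = (75.8×10³)(9.4⁴)/(8·82.0³·24) = 5.5903 N/mm
W = mg = 5.3 × 9.81 = 51.993 N
½kδ² − Wδ − Wh = 0 → δ = (W + √(W² + 2kWh))/k
δ = (51.993 + √(2703.3 + 244734))/5.5903 = (51.993 + 497.43)/5.5903 = 98.281 mm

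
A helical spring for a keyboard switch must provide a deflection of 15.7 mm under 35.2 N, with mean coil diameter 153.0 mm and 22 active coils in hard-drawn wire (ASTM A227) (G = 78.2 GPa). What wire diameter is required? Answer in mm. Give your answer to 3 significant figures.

Required rate k = F/δ = 35.2/15.7 = 2.242 N/mm
d = (8D³N_a·k / G)^(1/4) = (8·153.0³·22·2.242 / (78.2×10³))^0.25
  = (18073)^0.25 = 11.5946 mm

11.6 mm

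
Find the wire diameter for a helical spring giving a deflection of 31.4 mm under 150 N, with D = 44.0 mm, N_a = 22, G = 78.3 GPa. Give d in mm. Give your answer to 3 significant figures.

5.50 mm

Required rate k = F/δ = 150/31.4 = 4.7771 N/mm
d = (8D³N_a·k / G)^(1/4) = (8·44.0³·22·4.7771 / (78.3×10³))^0.25
  = (914.68)^0.25 = 5.4994 mm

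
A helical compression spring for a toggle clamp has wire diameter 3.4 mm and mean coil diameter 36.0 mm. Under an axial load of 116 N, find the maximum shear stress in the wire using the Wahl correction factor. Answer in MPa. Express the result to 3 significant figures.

307 MPa

Spring index C = D/d = 36.0/3.4 = 10.5882
K_W = (4C−1)/(4C−4) + 0.615/C = 41.353/38.353 + 0.0581 = 1.1363
τ₀ = 8FD/(πd³) = 8·116·36.0/(π·3.4³) = 33408/123.48 = 270.56 MPa
τ_max = K·τ₀ = 1.1363 × 270.56 = 307.44 MPa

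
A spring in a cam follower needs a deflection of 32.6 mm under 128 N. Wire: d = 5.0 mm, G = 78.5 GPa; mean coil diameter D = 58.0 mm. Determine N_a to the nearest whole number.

8

Required rate k = F/δ = 128/32.6 = 3.9264 N/mm
N_a = Gd⁴/(8D³k) = (78.5×10³ × 5.0⁴)/(8 × 58.0³ × 3.9264)
    = 4.90625e+07 / 6.12867e+06 = 8.005 → 8 coils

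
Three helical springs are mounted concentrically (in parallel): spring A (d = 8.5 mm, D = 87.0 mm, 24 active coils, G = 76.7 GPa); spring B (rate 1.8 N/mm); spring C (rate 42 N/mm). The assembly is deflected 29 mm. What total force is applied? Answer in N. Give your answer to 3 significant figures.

k_A = Gd⁴/(8D³N_a) = (76.7×10³)(8.5⁴)/(8·87.0³·24) = 3.1667 N/mm
Parallel: k_eq = 3.1667 + 1.8 + 42 = 46.967 N/mm
F = k_eq·δ = 46.967·29 = 1362 N

1360 N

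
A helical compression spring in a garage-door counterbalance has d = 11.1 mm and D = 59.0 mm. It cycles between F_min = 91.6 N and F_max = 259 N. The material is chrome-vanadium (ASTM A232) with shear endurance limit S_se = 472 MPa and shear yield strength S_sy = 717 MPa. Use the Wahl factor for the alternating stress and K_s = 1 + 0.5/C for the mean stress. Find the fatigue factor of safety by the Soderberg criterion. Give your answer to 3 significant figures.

C = D/d = 59.0/11.1 = 5.3153; K_W = (4C−1)/(4C−4)+0.615/C = 1.2895; K_s = 1+0.5/C = 1.0941
F_a = (F_max−F_min)/2 = 83.7 N; F_m = (F_max+F_min)/2 = 175.3 N
τ_a = K_W·8F_aD/(πd³) = 1.2895 × 9.1949 = 11.857 MPa
τ_m = K_s·8F_mD/(πd³) = 1.0941 × 19.258 = 21.069 MPa
Soderberg: 1/n_f = τ_a/S_se + τ_m/S_sy = 11.857/472 + 21.069/717 = 0.02512 + 0.02939 = 0.054506
n_f = 1/0.054506 = 18.35

18.3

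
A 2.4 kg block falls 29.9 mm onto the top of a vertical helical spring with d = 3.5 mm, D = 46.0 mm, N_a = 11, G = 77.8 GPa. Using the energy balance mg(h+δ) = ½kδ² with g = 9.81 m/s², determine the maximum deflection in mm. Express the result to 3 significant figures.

53.8 mm

k = Gd⁴/(8D³N_a) = (77.8×10³)(3.5⁴)/(8·46.0³·11) = 1.363 N/mm
W = mg = 2.4 × 9.81 = 23.544 N
½kδ² − Wδ − Wh = 0 → δ = (W + √(W² + 2kWh))/k
δ = (23.544 + √(554.32 + 1919.01))/1.363 = (23.544 + 49.733)/1.363 = 53.761 mm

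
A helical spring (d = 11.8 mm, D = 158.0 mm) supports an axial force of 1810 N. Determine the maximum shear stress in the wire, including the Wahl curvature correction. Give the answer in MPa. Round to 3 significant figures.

490 MPa

Spring index C = D/d = 158.0/11.8 = 13.3898
K_W = (4C−1)/(4C−4) + 0.615/C = 52.559/49.559 + 0.0459 = 1.1065
τ₀ = 8FD/(πd³) = 8·1810·158.0/(π·11.8³) = 2.28784e+06/5161.7 = 443.23 MPa
τ_max = K·τ₀ = 1.1065 × 443.23 = 490.42 MPa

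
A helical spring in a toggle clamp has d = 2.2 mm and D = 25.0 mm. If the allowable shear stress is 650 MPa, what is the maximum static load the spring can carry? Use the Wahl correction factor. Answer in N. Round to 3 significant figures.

96.5 N

C = D/d = 25.0/2.2 = 11.3636
K_W = (4C−1)/(4C−4) + 0.615/C = 44.455/41.455 + 0.0541 = 1.1265
τ_max = K·8FD/(πd³) → F_max = τ_allow·πd³/(8DK)
F_max = 650·π·2.2³/(8·25.0·1.1265) = 21744/225.3 = 96.51 N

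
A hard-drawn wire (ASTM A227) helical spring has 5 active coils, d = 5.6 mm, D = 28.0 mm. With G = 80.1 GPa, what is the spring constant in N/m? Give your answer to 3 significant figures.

k = Gd⁴/(8D³N_a) = (80.1×10³ × 5.6⁴) / (8 × 28.0³ × 5)
  = 7.87743e+07 / 878080 = 89.712 N/mm = 89712 N/m

89700 N/m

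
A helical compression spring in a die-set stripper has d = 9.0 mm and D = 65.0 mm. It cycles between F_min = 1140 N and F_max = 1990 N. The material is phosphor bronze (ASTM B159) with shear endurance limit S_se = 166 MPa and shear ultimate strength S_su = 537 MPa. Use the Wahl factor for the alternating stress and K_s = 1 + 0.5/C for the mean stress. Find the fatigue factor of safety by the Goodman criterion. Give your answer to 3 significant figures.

C = D/d = 65.0/9.0 = 7.2222; K_W = (4C−1)/(4C−4)+0.615/C = 1.2057; K_s = 1+0.5/C = 1.0692
F_a = (F_max−F_min)/2 = 425 N; F_m = (F_max+F_min)/2 = 1565 N
τ_a = K_W·8F_aD/(πd³) = 1.2057 × 96.497 = 116.35 MPa
τ_m = K_s·8F_mD/(πd³) = 1.0692 × 355.34 = 379.94 MPa
Goodman: 1/n_f = τ_a/S_se + τ_m/S_su = 116.35/166 + 379.94/537 = 0.70088 + 0.70752 = 1.4084
n_f = 1/1.4084 = 0.71

0.710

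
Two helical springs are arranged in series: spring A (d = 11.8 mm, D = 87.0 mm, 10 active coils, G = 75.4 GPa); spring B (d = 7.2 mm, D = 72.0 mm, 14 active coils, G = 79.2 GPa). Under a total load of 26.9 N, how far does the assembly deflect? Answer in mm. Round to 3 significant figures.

k_A = Gd⁴/(8D³N_a) = (75.4×10³)(11.8⁴)/(8·87.0³·10) = 27.749 N/mm
k_B = Gd⁴/(8D³N_a) = (79.2×10³)(7.2⁴)/(8·72.0³·14) = 5.0914 N/mm
Series: 1/k_eq = 1/27.749 + 1/5.0914 = 0.23245; k_eq = 4.3021 N/mm
δ = F/k_eq = 26.9/4.3021 = 6.2528 mm

6.25 mm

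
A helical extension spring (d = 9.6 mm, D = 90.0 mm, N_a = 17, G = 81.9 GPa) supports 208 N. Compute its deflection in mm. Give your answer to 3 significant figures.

k = Gd⁴/(8D³N_a) = (81.9×10³)(9.6⁴)/(8·90.0³·17) = 7.0162 N/mm
δ = F/k = 208 / 7.0162 = 29.646 mm

29.6 mm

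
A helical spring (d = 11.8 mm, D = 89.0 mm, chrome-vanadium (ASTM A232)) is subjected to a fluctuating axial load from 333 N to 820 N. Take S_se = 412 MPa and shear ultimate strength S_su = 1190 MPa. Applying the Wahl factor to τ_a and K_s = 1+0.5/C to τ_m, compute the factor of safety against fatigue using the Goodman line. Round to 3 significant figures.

C = D/d = 89.0/11.8 = 7.5424; K_W = (4C−1)/(4C−4)+0.615/C = 1.1962; K_s = 1+0.5/C = 1.0663
F_a = (F_max−F_min)/2 = 243.5 N; F_m = (F_max+F_min)/2 = 576.5 N
τ_a = K_W·8F_aD/(πd³) = 1.1962 × 33.588 = 40.177 MPa
τ_m = K_s·8F_mD/(πd³) = 1.0663 × 79.521 = 84.793 MPa
Goodman: 1/n_f = τ_a/S_se + τ_m/S_su = 40.177/412 + 84.793/1190 = 0.09752 + 0.07125 = 0.16877
n_f = 1/0.16877 = 5.925

5.93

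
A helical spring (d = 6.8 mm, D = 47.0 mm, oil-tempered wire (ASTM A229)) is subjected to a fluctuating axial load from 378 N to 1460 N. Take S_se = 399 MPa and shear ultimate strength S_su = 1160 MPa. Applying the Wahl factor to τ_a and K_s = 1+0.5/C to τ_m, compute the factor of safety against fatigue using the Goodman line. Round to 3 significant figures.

C = D/d = 47.0/6.8 = 6.9118; K_W = (4C−1)/(4C−4)+0.615/C = 1.2158; K_s = 1+0.5/C = 1.0723
F_a = (F_max−F_min)/2 = 541 N; F_m = (F_max+F_min)/2 = 919 N
τ_a = K_W·8F_aD/(πd³) = 1.2158 × 205.92 = 250.37 MPa
τ_m = K_s·8F_mD/(πd³) = 1.0723 × 349.81 = 375.11 MPa
Goodman: 1/n_f = τ_a/S_se + τ_m/S_su = 250.37/399 + 375.11/1160 = 0.62750 + 0.32337 = 0.95087
n_f = 1/0.95087 = 1.052

1.05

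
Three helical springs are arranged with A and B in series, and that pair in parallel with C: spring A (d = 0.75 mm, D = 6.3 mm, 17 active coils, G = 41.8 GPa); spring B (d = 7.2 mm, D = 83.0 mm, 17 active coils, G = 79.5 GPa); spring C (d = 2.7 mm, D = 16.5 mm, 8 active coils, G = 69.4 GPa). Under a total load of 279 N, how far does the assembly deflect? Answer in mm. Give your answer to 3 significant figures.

21.2 mm

k_A = Gd⁴/(8D³N_a) = (41.8×10³)(0.75⁴)/(8·6.3³·17) = 0.38892 N/mm
k_B = Gd⁴/(8D³N_a) = (79.5×10³)(7.2⁴)/(8·83.0³·17) = 2.7474 N/mm
k_C = Gd⁴/(8D³N_a) = (69.4×10³)(2.7⁴)/(8·16.5³·8) = 12.829 N/mm
Springs A,B series: k_AB = 1/(1/0.38892+1/2.7474) = 0.34069 N/mm; parallel with C: k_eq = 0.34069+12.829 = 13.169 N/mm
δ = F/k_eq = 279/13.169 = 21.185 mm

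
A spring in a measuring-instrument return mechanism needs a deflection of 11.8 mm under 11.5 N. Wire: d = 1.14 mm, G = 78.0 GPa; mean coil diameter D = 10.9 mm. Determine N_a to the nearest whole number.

13

Required rate k = F/δ = 11.5/11.8 = 0.97458 N/mm
N_a = Gd⁴/(8D³k) = (78.0×10³ × 1.14⁴)/(8 × 10.9³ × 0.97458)
    = 131739 / 10096.8 = 13.05 → 13 coils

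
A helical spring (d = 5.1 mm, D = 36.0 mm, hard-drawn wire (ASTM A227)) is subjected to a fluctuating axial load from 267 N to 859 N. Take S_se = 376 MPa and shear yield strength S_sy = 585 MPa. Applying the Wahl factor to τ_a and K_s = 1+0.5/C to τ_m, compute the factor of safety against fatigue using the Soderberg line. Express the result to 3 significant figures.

0.729

C = D/d = 36.0/5.1 = 7.0588; K_W = (4C−1)/(4C−4)+0.615/C = 1.2109; K_s = 1+0.5/C = 1.0708
F_a = (F_max−F_min)/2 = 296 N; F_m = (F_max+F_min)/2 = 563 N
τ_a = K_W·8F_aD/(πd³) = 1.2109 × 204.56 = 247.71 MPa
τ_m = K_s·8F_mD/(πd³) = 1.0708 × 389.08 = 416.64 MPa
Soderberg: 1/n_f = τ_a/S_se + τ_m/S_sy = 247.71/376 + 416.64/585 = 0.65879 + 0.71221 = 1.371
n_f = 1/1.371 = 0.7294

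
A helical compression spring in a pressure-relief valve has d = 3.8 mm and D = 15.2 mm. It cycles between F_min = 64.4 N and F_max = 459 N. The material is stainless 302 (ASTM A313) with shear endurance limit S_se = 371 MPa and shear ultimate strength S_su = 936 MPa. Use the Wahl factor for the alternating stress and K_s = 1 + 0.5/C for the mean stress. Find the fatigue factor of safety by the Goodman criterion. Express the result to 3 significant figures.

C = D/d = 15.2/3.8 = 4.0000; K_W = (4C−1)/(4C−4)+0.615/C = 1.4038; K_s = 1+0.5/C = 1.1250
F_a = (F_max−F_min)/2 = 197.3 N; F_m = (F_max+F_min)/2 = 261.7 N
τ_a = K_W·8F_aD/(πd³) = 1.4038 × 139.17 = 195.37 MPa
τ_m = K_s·8F_mD/(πd³) = 1.1250 × 184.6 = 207.68 MPa
Goodman: 1/n_f = τ_a/S_se + τ_m/S_su = 195.37/371 + 207.68/936 = 0.52659 + 0.22188 = 0.74847
n_f = 1/0.74847 = 1.336

1.34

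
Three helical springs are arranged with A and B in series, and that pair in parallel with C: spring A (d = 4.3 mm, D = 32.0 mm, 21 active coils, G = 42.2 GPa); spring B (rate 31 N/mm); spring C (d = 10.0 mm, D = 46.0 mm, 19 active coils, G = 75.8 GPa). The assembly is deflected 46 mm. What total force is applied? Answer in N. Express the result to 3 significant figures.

2470 N

k_A = Gd⁴/(8D³N_a) = (42.2×10³)(4.3⁴)/(8·32.0³·21) = 2.6208 N/mm
k_C = Gd⁴/(8D³N_a) = (75.8×10³)(10.0⁴)/(8·46.0³·19) = 51.233 N/mm
Springs A,B series: k_AB = 1/(1/2.6208+1/31) = 2.4165 N/mm; parallel with C: k_eq = 2.4165+51.233 = 53.65 N/mm
F = k_eq·δ = 53.65·46 = 2467.9 N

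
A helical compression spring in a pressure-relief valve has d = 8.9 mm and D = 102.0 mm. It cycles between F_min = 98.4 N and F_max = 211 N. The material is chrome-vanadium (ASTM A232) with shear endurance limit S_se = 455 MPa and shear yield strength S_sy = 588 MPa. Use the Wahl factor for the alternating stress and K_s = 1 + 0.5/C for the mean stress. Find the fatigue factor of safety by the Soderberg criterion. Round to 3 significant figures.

6.56

C = D/d = 102.0/8.9 = 11.4607; K_W = (4C−1)/(4C−4)+0.615/C = 1.1254; K_s = 1+0.5/C = 1.0436
F_a = (F_max−F_min)/2 = 56.3 N; F_m = (F_max+F_min)/2 = 154.7 N
τ_a = K_W·8F_aD/(πd³) = 1.1254 × 20.743 = 23.344 MPa
τ_m = K_s·8F_mD/(πd³) = 1.0436 × 56.998 = 59.485 MPa
Soderberg: 1/n_f = τ_a/S_se + τ_m/S_sy = 23.344/455 + 59.485/588 = 0.05130 + 0.10116 = 0.15247
n_f = 1/0.15247 = 6.559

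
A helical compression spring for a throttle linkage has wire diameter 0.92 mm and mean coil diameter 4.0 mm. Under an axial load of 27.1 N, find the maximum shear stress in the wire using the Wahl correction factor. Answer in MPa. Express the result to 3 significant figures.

Spring index C = D/d = 4.0/0.92 = 4.3478
K_W = (4C−1)/(4C−4) + 0.615/C = 16.391/13.391 + 0.1414 = 1.3655
τ₀ = 8FD/(πd³) = 8·27.1·4.0/(π·0.92³) = 867.2/2.4463 = 354.49 MPa
τ_max = K·τ₀ = 1.3655 × 354.49 = 484.05 MPa

484 MPa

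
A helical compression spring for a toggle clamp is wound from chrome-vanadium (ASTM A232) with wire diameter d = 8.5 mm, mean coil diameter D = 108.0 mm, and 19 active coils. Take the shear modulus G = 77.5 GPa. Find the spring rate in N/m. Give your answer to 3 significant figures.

2110 N/m

k = Gd⁴/(8D³N_a) = (77.5×10³ × 8.5⁴) / (8 × 108.0³ × 19)
  = 4.04555e+08 / 1.91476e+08 = 2.1128 N/mm = 2112.8 N/m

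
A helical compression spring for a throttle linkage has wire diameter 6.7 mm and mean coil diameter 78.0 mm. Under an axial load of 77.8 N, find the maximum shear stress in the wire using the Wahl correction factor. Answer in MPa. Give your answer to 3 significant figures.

57.7 MPa

Spring index C = D/d = 78.0/6.7 = 11.6418
K_W = (4C−1)/(4C−4) + 0.615/C = 45.567/42.567 + 0.0528 = 1.1233
τ₀ = 8FD/(πd³) = 8·77.8·78.0/(π·6.7³) = 48547.2/944.87 = 51.38 MPa
τ_max = K·τ₀ = 1.1233 × 51.38 = 57.715 MPa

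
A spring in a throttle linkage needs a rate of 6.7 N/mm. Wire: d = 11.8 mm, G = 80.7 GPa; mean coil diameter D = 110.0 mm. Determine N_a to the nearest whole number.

22

N_a = Gd⁴/(8D³k) = (80.7×10³ × 11.8⁴)/(8 × 110.0³ × 6.7)
    = 1.56459e+09 / 7.13416e+07 = 21.93 → 22 coils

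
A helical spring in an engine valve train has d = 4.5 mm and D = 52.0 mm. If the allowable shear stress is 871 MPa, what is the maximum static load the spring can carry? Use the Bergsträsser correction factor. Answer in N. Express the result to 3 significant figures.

537 N

C = D/d = 52.0/4.5 = 11.5556
K_B = (4C+2)/(4C−3) = 48.222/43.222 = 1.1157
τ_max = K·8FD/(πd³) → F_max = τ_allow·πd³/(8DK)
F_max = 871·π·4.5³/(8·52.0·1.1157) = 2.4935e+05/464.12 = 537.24 N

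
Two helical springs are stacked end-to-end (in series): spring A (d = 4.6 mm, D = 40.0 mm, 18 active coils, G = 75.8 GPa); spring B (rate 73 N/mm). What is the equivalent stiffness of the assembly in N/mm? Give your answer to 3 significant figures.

3.51 N/mm

k_A = Gd⁴/(8D³N_a) = (75.8×10³)(4.6⁴)/(8·40.0³·18) = 3.6826 N/mm
Series: 1/k_eq = 1/3.6826 + 1/73 = 0.28524; k_eq = 3.5058 N/mm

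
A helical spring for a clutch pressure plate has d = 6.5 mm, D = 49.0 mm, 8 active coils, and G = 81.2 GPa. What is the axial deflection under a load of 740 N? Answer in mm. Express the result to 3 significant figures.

k = Gd⁴/(8D³N_a) = (81.2×10³)(6.5⁴)/(8·49.0³·8) = 19.25 N/mm
δ = F/k = 740 / 19.25 = 38.441 mm

38.4 mm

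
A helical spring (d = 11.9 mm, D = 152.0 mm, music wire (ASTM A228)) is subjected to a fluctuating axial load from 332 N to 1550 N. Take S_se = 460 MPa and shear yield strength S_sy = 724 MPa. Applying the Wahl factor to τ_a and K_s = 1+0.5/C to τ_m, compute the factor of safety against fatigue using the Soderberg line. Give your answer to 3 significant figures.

1.54

C = D/d = 152.0/11.9 = 12.7731; K_W = (4C−1)/(4C−4)+0.615/C = 1.1119; K_s = 1+0.5/C = 1.0391
F_a = (F_max−F_min)/2 = 609 N; F_m = (F_max+F_min)/2 = 941 N
τ_a = K_W·8F_aD/(πd³) = 1.1119 × 139.88 = 155.53 MPa
τ_m = K_s·8F_mD/(πd³) = 1.0391 × 216.14 = 224.6 MPa
Soderberg: 1/n_f = τ_a/S_se + τ_m/S_sy = 155.53/460 + 224.6/724 = 0.33810 + 0.31022 = 0.64832
n_f = 1/0.64832 = 1.542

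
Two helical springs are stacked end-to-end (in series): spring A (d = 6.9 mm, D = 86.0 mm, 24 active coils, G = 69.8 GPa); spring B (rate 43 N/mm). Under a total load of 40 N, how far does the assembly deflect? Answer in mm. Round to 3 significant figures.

k_A = Gd⁴/(8D³N_a) = (69.8×10³)(6.9⁴)/(8·86.0³·24) = 1.2956 N/mm
Series: 1/k_eq = 1/1.2956 + 1/43 = 0.79513; k_eq = 1.2577 N/mm
δ = F/k_eq = 40/1.2577 = 31.805 mm

31.8 mm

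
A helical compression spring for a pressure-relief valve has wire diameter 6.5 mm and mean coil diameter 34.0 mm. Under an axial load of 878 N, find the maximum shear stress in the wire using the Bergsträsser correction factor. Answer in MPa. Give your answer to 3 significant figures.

Spring index C = D/d = 34.0/6.5 = 5.2308
K_B = (4C+2)/(4C−3) = 22.923/17.923 = 1.2790
τ₀ = 8FD/(πd³) = 8·878·34.0/(π·6.5³) = 238816/862.76 = 276.8 MPa
τ_max = K·τ₀ = 1.2790 × 276.8 = 354.02 MPa

354 MPa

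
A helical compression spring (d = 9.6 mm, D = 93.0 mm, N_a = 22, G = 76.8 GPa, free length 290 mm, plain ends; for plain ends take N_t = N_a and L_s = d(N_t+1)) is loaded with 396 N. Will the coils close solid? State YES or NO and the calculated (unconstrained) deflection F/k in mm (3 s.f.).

k = Gd⁴/(8D³N_a) = (76.8×10³)(9.6⁴)/(8·93.0³·22) = 4.6077 N/mm
N_t = 22; L_s = 9.6·23 = 220.8 mm; δ_solid = L₀ − L_s = 290 − 220.8 = 69.2 mm
δ = F/k = 396/4.6077 = 85.943 mm
δ ≥ δ_solid → spring goes solid

YES, δ = 85.9 mm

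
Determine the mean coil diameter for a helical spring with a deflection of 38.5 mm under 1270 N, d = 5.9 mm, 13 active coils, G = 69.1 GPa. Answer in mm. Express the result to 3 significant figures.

29.0 mm

Required rate k = F/δ = 1270/38.5 = 32.987 N/mm
D = (Gd⁴/(8N_a·k))^(1/3) = (69.1×10³·5.9⁴/(8·13·32.987))^(1/3)
  = (24406.7)^(1/3) = 29.0070 mm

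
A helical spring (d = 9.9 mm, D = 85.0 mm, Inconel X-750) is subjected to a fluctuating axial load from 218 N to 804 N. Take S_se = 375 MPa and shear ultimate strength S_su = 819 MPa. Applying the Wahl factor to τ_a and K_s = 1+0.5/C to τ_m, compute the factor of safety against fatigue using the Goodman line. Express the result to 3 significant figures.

C = D/d = 85.0/9.9 = 8.5859; K_W = (4C−1)/(4C−4)+0.615/C = 1.1705; K_s = 1+0.5/C = 1.0582
F_a = (F_max−F_min)/2 = 293 N; F_m = (F_max+F_min)/2 = 511 N
τ_a = K_W·8F_aD/(πd³) = 1.1705 × 65.361 = 76.505 MPa
τ_m = K_s·8F_mD/(πd³) = 1.0582 × 113.99 = 120.63 MPa
Goodman: 1/n_f = τ_a/S_se + τ_m/S_su = 76.505/375 + 120.63/819 = 0.20401 + 0.14729 = 0.3513
n_f = 1/0.3513 = 2.847

2.85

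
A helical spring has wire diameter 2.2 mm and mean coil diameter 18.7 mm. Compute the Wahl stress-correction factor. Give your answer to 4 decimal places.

C = D/d = 18.7/2.2 = 8.5000
K_W = (4C−1)/(4C−4) + 0.615/C = 33.000/30.000 + 0.0724 = 1.1724

1.1724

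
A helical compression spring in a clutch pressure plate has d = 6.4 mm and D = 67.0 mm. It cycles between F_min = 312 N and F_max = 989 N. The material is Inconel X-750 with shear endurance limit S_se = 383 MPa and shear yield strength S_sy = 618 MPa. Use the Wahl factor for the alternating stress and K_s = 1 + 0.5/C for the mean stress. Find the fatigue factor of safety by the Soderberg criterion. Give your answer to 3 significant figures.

C = D/d = 67.0/6.4 = 10.4688; K_W = (4C−1)/(4C−4)+0.615/C = 1.1380; K_s = 1+0.5/C = 1.0478
F_a = (F_max−F_min)/2 = 338.5 N; F_m = (F_max+F_min)/2 = 650.5 N
τ_a = K_W·8F_aD/(πd³) = 1.1380 × 220.31 = 250.7 MPa
τ_m = K_s·8F_mD/(πd³) = 1.0478 × 423.37 = 443.59 MPa
Soderberg: 1/n_f = τ_a/S_se + τ_m/S_sy = 250.7/383 + 443.59/618 = 0.65458 + 0.71779 = 1.3724
n_f = 1/1.3724 = 0.7287

0.729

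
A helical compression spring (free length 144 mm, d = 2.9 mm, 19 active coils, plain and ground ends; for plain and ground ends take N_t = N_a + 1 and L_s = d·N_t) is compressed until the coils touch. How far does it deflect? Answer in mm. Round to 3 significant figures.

86.0 mm

N_t = 20; L_s = 2.9·20 = 58 mm
δ_solid = L₀ − L_s = 144 − 58 = 86 mm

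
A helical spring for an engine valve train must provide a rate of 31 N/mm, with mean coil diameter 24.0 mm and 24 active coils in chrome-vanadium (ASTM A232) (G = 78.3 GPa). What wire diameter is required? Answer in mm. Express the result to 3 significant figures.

d = (8D³N_a·k / G)^(1/4) = (8·24.0³·24·31 / (78.3×10³))^0.25
  = (1050.8)^0.25 = 5.6936 mm

5.69 mm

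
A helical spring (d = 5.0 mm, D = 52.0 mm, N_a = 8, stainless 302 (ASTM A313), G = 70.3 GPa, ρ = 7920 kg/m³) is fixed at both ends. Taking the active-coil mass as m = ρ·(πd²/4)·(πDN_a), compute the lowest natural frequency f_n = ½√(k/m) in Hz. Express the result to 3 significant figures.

k = Gd⁴/(8D³N_a) = (70.3×10³)(5.0⁴)/(8·52.0³·8) = 4.8825 N/mm = 4882.5 N/m
Wire length L = πDN_a = π·52.0·8 = 1306.9 mm
m = ρ·(πd²/4)·L = 7920 × 19.635×10⁻⁶ m² × 1.3069 m = 0.20323 kg
f_n = ½√(k/m) = 0.5·√(4882.5/0.20323) = 0.5·√(24024) = 77.499 Hz

77.5 Hz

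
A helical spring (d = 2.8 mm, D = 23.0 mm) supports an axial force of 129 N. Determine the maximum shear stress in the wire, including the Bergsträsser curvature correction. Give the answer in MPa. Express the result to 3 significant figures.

Spring index C = D/d = 23.0/2.8 = 8.2143
K_B = (4C+2)/(4C−3) = 34.857/29.857 = 1.1675
τ₀ = 8FD/(πd³) = 8·129·23.0/(π·2.8³) = 23736/68.964 = 344.18 MPa
τ_max = K·τ₀ = 1.1675 × 344.18 = 401.82 MPa

402 MPa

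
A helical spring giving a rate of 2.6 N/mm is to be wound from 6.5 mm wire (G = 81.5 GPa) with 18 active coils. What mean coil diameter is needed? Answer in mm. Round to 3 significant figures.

D = (Gd⁴/(8N_a·k))^(1/3) = (81.5×10³·6.5⁴/(8·18·2.6))^(1/3)
  = (388575)^(1/3) = 72.9724 mm

73.0 mm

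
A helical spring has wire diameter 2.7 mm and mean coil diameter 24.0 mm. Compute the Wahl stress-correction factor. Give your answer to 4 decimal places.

C = D/d = 24.0/2.7 = 8.8889
K_W = (4C−1)/(4C−4) + 0.615/C = 34.556/31.556 + 0.0692 = 1.1643

1.1643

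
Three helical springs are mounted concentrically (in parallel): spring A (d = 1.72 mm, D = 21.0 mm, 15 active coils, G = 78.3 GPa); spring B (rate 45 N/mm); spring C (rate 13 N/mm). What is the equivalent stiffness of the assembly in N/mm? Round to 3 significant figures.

k_A = Gd⁴/(8D³N_a) = (78.3×10³)(1.72⁴)/(8·21.0³·15) = 0.61665 N/mm
Parallel: k_eq = 0.61665 + 45 + 13 = 58.617 N/mm

58.6 N/mm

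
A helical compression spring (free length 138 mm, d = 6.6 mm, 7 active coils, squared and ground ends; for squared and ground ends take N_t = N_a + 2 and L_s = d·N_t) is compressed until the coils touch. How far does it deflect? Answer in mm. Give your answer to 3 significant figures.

78.6 mm

N_t = 9; L_s = 6.6·9 = 59.4 mm
δ_solid = L₀ − L_s = 138 − 59.4 = 78.6 mm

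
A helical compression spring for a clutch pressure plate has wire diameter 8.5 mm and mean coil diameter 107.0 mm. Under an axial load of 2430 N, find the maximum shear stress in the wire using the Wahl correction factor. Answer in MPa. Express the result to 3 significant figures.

Spring index C = D/d = 107.0/8.5 = 12.5882
K_W = (4C−1)/(4C−4) + 0.615/C = 49.353/46.353 + 0.0489 = 1.1136
τ₀ = 8FD/(πd³) = 8·2430·107.0/(π·8.5³) = 2.08008e+06/1929.3 = 1078.1 MPa
τ_max = K·τ₀ = 1.1136 × 1078.1 = 1200.6 MPa

1200 MPa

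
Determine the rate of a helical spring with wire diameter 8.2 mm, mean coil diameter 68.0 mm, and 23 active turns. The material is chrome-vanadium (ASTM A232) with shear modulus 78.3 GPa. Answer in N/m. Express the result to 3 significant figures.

k = Gd⁴/(8D³N_a) = (78.3×10³ × 8.2⁴) / (8 × 68.0³ × 23)
  = 3.54011e+08 / 5.78555e+07 = 6.1189 N/mm = 6118.9 N/m

6120 N/m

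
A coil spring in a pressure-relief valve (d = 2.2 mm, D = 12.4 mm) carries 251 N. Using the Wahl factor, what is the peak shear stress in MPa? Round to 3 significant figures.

946 MPa

Spring index C = D/d = 12.4/2.2 = 5.6364
K_W = (4C−1)/(4C−4) + 0.615/C = 21.545/18.545 + 0.1091 = 1.2709
τ₀ = 8FD/(πd³) = 8·251·12.4/(π·2.2³) = 24899.2/33.452 = 744.33 MPa
τ_max = K·τ₀ = 1.2709 × 744.33 = 945.96 MPa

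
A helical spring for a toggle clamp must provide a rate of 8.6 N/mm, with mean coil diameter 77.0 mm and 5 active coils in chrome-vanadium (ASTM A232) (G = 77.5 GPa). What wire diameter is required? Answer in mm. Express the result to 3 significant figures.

6.71 mm

d = (8D³N_a·k / G)^(1/4) = (8·77.0³·5·8.6 / (77.5×10³))^0.25
  = (2026.4)^0.25 = 6.7094 mm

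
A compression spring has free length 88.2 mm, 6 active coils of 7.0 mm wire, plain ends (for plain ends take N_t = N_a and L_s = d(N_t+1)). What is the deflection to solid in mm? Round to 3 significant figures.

39.2 mm

N_t = 6; L_s = 7.0·7 = 49 mm
δ_solid = L₀ − L_s = 88.2 − 49 = 39.2 mm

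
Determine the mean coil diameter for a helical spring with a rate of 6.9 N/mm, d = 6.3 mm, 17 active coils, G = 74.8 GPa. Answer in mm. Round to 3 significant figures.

50.1 mm

D = (Gd⁴/(8N_a·k))^(1/3) = (74.8×10³·6.3⁴/(8·17·6.9))^(1/3)
  = (125567)^(1/3) = 50.0755 mm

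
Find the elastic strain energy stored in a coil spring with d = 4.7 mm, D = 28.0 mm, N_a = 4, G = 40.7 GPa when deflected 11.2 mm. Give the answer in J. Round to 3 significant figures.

k = Gd⁴/(8D³N_a) = (40.7×10³)(4.7⁴)/(8·28.0³·4) = 28.272 N/mm
U = ½kδ² = 0.5 × 28.272 × 11.2² = 1773.2 N·mm = 1.7732 J

1.77 J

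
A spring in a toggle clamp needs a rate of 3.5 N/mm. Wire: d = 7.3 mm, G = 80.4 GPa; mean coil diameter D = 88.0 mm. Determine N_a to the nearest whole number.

N_a = Gd⁴/(8D³k) = (80.4×10³ × 7.3⁴)/(8 × 88.0³ × 3.5)
    = 2.28322e+08 / 1.90812e+07 = 11.97 → 12 coils

12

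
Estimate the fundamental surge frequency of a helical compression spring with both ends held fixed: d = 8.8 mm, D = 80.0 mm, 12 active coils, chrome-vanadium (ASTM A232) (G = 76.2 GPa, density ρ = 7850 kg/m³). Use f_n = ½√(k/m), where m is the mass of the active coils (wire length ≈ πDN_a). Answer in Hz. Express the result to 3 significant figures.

40.2 Hz

k = Gd⁴/(8D³N_a) = (76.2×10³)(8.8⁴)/(8·80.0³·12) = 9.297 N/mm = 9297 N/m
Wire length L = πDN_a = π·80.0·12 = 3015.9 mm
m = ρ·(πd²/4)·L = 7850 × 60.821×10⁻⁶ m² × 3.0159 m = 1.4399 kg
f_n = ½√(k/m) = 0.5·√(9297/1.4399) = 0.5·√(6456.5) = 40.176 Hz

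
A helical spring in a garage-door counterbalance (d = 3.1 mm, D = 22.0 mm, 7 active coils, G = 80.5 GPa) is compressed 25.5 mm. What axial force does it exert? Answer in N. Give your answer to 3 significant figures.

k = Gd⁴/(8D³N_a) = (80.5×10³)(3.1⁴)/(8·22.0³·7) = 12.468 N/mm
F = k·δ = 12.468 × 25.5 = 317.93 N

318 N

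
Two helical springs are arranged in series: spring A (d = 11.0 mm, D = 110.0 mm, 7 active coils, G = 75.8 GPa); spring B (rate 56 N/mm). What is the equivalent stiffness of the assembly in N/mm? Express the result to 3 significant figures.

k_A = Gd⁴/(8D³N_a) = (75.8×10³)(11.0⁴)/(8·110.0³·7) = 14.889 N/mm
Series: 1/k_eq = 1/14.889 + 1/56 = 0.08502; k_eq = 11.762 N/mm

11.8 N/mm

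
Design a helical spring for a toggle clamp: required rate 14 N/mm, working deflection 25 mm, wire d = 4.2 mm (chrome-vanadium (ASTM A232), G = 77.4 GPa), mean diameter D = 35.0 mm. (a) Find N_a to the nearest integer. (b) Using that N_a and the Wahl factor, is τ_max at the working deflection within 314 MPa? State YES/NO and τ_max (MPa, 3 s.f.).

(a) 5 coils; (b) NO, τ_max = 497 MPa

N_a = Gd⁴/(8D³k) = (77.4×10³)(4.2⁴)/(8·35.0³·14) = 5.016 → N_a = 5
Actual rate k = Gd⁴/(8D³·5) = 14.043 N/mm
Working load F = kδ = 14.043·25 = 351.09 N
C = 35.0/4.2 = 8.3333; K_W = (4C−1)/(4C−4)+0.615/C = 1.1761
τ_max = K_W·8FD/(πd³) = 1.1761·422.35 = 496.72 MPa
τ_max > 314 MPa → exceeds allowable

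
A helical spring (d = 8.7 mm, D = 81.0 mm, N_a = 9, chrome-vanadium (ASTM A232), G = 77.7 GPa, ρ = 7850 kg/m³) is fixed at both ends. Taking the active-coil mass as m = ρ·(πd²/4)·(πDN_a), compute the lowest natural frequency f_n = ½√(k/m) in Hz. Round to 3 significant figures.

52.2 Hz

k = Gd⁴/(8D³N_a) = (77.7×10³)(8.7⁴)/(8·81.0³·9) = 11.634 N/mm = 11634 N/m
Wire length L = πDN_a = π·81.0·9 = 2290.2 mm
m = ρ·(πd²/4)·L = 7850 × 59.447×10⁻⁶ m² × 2.2902 m = 1.0687 kg
f_n = ½√(k/m) = 0.5·√(11634/1.0687) = 0.5·√(10885) = 52.166 Hz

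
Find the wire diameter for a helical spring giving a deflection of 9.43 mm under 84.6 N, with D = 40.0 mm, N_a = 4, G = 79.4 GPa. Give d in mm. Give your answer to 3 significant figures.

3.90 mm

Required rate k = F/δ = 84.6/9.43 = 8.9714 N/mm
d = (8D³N_a·k / G)^(1/4) = (8·40.0³·4·8.9714 / (79.4×10³))^0.25
  = (231.4)^0.25 = 3.9002 mm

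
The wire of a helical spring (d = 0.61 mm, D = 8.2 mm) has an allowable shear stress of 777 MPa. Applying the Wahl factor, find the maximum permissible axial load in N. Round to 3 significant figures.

7.64 N

C = D/d = 8.2/0.61 = 13.4426
K_W = (4C−1)/(4C−4) + 0.615/C = 52.770/49.770 + 0.0457 = 1.1060
τ_max = K·8FD/(πd³) → F_max = τ_allow·πd³/(8DK)
F_max = 777·π·0.61³/(8·8.2·1.1060) = 554.06/72.555 = 7.6364 N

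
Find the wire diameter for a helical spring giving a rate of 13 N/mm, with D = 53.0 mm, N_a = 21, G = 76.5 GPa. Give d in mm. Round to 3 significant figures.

8.07 mm

d = (8D³N_a·k / G)^(1/4) = (8·53.0³·21·13 / (76.5×10³))^0.25
  = (4250.3)^0.25 = 8.0743 mm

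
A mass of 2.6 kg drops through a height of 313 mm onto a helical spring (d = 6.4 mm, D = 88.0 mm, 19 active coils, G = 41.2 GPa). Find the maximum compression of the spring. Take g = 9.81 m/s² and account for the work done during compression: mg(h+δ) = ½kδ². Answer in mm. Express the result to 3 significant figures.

198 mm

k = Gd⁴/(8D³N_a) = (41.2×10³)(6.4⁴)/(8·88.0³·19) = 0.66731 N/mm
W = mg = 2.6 × 9.81 = 25.506 N
½kδ² − Wδ − Wh = 0 → δ = (W + √(W² + 2kWh))/k
δ = (25.506 + √(650.56 + 10654.7))/0.66731 = (25.506 + 106.33)/0.66731 = 197.56 mm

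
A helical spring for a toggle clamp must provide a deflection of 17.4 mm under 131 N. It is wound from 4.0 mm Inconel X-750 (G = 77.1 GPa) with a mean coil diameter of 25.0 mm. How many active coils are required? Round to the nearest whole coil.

Required rate k = F/δ = 131/17.4 = 7.5287 N/mm
N_a = Gd⁴/(8D³k) = (77.1×10³ × 4.0⁴)/(8 × 25.0³ × 7.5287)
    = 1.97376e+07 / 941092 = 20.97 → 21 coils

21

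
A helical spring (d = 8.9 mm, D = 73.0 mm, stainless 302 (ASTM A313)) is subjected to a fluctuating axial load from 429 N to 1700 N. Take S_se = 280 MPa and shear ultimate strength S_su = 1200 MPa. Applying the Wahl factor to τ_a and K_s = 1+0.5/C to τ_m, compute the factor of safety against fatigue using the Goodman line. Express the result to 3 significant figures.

1.05

C = D/d = 73.0/8.9 = 8.2022; K_W = (4C−1)/(4C−4)+0.615/C = 1.1791; K_s = 1+0.5/C = 1.0610
F_a = (F_max−F_min)/2 = 635.5 N; F_m = (F_max+F_min)/2 = 1064.5 N
τ_a = K_W·8F_aD/(πd³) = 1.1791 × 167.57 = 197.59 MPa
τ_m = K_s·8F_mD/(πd³) = 1.0610 × 280.7 = 297.81 MPa
Goodman: 1/n_f = τ_a/S_se + τ_m/S_su = 197.59/280 + 297.81/1200 = 0.70568 + 0.24817 = 0.95385
n_f = 1/0.95385 = 1.048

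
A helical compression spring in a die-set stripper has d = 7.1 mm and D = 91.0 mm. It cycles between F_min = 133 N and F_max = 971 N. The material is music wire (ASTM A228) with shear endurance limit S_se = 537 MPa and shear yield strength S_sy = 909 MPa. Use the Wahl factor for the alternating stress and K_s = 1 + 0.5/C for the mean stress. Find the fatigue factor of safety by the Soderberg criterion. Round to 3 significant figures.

C = D/d = 91.0/7.1 = 12.8169; K_W = (4C−1)/(4C−4)+0.615/C = 1.1115; K_s = 1+0.5/C = 1.0390
F_a = (F_max−F_min)/2 = 419 N; F_m = (F_max+F_min)/2 = 552 N
τ_a = K_W·8F_aD/(πd³) = 1.1115 × 271.28 = 301.52 MPa
τ_m = K_s·8F_mD/(πd³) = 1.0390 × 357.39 = 371.33 MPa
Soderberg: 1/n_f = τ_a/S_se + τ_m/S_sy = 301.52/537 + 371.33/909 = 0.56148 + 0.40851 = 0.96999
n_f = 1/0.96999 = 1.031

1.03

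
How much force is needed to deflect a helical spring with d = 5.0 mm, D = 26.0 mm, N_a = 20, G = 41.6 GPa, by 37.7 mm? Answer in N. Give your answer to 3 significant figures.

349 N

k = Gd⁴/(8D³N_a) = (41.6×10³)(5.0⁴)/(8·26.0³·20) = 9.2456 N/mm
F = k·δ = 9.2456 × 37.7 = 348.56 N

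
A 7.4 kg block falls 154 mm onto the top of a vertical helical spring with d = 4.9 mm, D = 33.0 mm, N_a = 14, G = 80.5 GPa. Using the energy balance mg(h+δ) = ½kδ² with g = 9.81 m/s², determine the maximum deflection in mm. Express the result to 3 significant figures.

k = Gd⁴/(8D³N_a) = (80.5×10³)(4.9⁴)/(8·33.0³·14) = 11.53 N/mm
W = mg = 7.4 × 9.81 = 72.594 N
½kδ² − Wδ − Wh = 0 → δ = (W + √(W² + 2kWh))/k
δ = (72.594 + √(5269.9 + 257793))/11.53 = (72.594 + 512.9)/11.53 = 50.781 mm

50.8 mm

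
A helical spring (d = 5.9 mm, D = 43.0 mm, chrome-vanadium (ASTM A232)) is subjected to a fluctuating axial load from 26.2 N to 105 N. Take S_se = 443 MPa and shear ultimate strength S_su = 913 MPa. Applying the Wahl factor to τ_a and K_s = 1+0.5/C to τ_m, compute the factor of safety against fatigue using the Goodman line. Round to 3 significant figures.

C = D/d = 43.0/5.9 = 7.2881; K_W = (4C−1)/(4C−4)+0.615/C = 1.2037; K_s = 1+0.5/C = 1.0686
F_a = (F_max−F_min)/2 = 39.4 N; F_m = (F_max+F_min)/2 = 65.6 N
τ_a = K_W·8F_aD/(πd³) = 1.2037 × 21.006 = 25.284 MPa
τ_m = K_s·8F_mD/(πd³) = 1.0686 × 34.975 = 37.374 MPa
Goodman: 1/n_f = τ_a/S_se + τ_m/S_su = 25.284/443 + 37.374/913 = 0.05708 + 0.04094 = 0.098011
n_f = 1/0.098011 = 10.2

10.2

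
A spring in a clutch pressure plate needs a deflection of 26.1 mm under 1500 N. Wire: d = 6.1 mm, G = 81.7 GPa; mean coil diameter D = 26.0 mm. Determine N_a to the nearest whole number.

14

Required rate k = F/δ = 1500/26.1 = 57.471 N/mm
N_a = Gd⁴/(8D³k) = (81.7×10³ × 6.1⁴)/(8 × 26.0³ × 57.471)
    = 1.13121e+08 / 8.08092e+06 = 14 → 14 coils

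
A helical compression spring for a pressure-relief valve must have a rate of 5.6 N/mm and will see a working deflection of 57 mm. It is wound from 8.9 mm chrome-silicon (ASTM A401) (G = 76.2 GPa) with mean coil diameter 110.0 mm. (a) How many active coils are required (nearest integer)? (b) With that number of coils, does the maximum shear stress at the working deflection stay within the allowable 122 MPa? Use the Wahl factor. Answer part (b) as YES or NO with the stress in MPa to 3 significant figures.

(a) 8 coils; (b) NO, τ_max = 142 MPa

N_a = Gd⁴/(8D³k) = (76.2×10³)(8.9⁴)/(8·110.0³·5.6) = 8.018 → N_a = 8
Actual rate k = Gd⁴/(8D³·8) = 5.6125 N/mm
Working load F = kδ = 5.6125·57 = 319.91 N
C = 110.0/8.9 = 12.3596; K_W = (4C−1)/(4C−4)+0.615/C = 1.1158
τ_max = K_W·8FD/(πd³) = 1.1158·127.11 = 141.83 MPa
τ_max > 122 MPa → exceeds allowable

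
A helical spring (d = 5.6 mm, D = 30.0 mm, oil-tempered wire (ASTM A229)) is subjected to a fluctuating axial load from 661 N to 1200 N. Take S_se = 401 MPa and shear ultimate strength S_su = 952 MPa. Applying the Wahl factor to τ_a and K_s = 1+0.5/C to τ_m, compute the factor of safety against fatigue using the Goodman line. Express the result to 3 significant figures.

1.19

C = D/d = 30.0/5.6 = 5.3571; K_W = (4C−1)/(4C−4)+0.615/C = 1.2869; K_s = 1+0.5/C = 1.0933
F_a = (F_max−F_min)/2 = 269.5 N; F_m = (F_max+F_min)/2 = 930.5 N
τ_a = K_W·8F_aD/(πd³) = 1.2869 × 117.23 = 150.87 MPa
τ_m = K_s·8F_mD/(πd³) = 1.0933 × 404.77 = 442.55 MPa
Goodman: 1/n_f = τ_a/S_se + τ_m/S_su = 150.87/401 + 442.55/952 = 0.37624 + 0.46487 = 0.84111
n_f = 1/0.84111 = 1.189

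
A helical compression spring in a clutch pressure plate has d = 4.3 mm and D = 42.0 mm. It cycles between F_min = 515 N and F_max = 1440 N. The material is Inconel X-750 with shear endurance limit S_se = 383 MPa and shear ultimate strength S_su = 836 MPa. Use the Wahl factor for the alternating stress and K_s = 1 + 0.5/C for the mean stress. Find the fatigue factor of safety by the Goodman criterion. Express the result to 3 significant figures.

C = D/d = 42.0/4.3 = 9.7674; K_W = (4C−1)/(4C−4)+0.615/C = 1.1485; K_s = 1+0.5/C = 1.0512
F_a = (F_max−F_min)/2 = 462.5 N; F_m = (F_max+F_min)/2 = 977.5 N
τ_a = K_W·8F_aD/(πd³) = 1.1485 × 622.15 = 714.55 MPa
τ_m = K_s·8F_mD/(πd³) = 1.0512 × 1314.9 = 1382.2 MPa
Goodman: 1/n_f = τ_a/S_se + τ_m/S_su = 714.55/383 + 1382.2/836 = 1.86565 + 1.65339 = 3.519
n_f = 1/3.519 = 0.2842

0.284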